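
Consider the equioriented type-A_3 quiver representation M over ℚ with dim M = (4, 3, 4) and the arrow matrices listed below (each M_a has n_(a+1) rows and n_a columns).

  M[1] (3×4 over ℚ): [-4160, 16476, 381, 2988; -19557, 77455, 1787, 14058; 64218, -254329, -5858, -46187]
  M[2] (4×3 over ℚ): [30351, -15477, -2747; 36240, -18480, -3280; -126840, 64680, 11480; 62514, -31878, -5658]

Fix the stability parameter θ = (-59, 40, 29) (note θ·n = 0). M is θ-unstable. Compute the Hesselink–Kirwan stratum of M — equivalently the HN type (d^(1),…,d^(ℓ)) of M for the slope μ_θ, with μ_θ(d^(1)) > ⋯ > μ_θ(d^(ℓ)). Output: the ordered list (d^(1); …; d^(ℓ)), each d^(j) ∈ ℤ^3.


Via rank(M_{q-1}∘⋯∘M_p): M ≅ I[1,1], I[1,2]^2, I[1,3], I[3,3]^3.
μ_θ-semistable layers: μ^(1)=40; μ^(2)=69/2; μ^(3)=29; μ^(4)=-59

((0, 2, 0); (0, 1, 1); (0, 0, 3); (4, 0, 0))


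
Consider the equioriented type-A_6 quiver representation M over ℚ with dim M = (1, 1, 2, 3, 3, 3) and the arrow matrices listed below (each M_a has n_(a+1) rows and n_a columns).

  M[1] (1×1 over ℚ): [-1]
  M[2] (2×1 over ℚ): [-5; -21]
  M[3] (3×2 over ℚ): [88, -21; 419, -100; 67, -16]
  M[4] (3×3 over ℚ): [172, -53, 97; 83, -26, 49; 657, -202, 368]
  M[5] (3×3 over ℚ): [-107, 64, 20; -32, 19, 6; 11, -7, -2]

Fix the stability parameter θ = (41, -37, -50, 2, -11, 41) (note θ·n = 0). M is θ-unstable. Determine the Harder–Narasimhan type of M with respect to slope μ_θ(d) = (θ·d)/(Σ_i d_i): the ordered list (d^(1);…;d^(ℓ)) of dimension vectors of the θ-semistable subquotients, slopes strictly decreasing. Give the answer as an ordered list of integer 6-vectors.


Via rank(M_{q-1}∘⋯∘M_p): M ≅ I[1,5], I[3,6], I[4,6], I[6,6].
μ_θ-semistable layers: μ^(1)=41; μ^(2)=-9/2; μ^(3)=-46/3; μ^(4)=-50

((0, 0, 0, 0, 0, 3); (0, 0, 0, 3, 3, 0); (1, 1, 1, 0, 0, 0); (0, 0, 1, 0, 0, 0))


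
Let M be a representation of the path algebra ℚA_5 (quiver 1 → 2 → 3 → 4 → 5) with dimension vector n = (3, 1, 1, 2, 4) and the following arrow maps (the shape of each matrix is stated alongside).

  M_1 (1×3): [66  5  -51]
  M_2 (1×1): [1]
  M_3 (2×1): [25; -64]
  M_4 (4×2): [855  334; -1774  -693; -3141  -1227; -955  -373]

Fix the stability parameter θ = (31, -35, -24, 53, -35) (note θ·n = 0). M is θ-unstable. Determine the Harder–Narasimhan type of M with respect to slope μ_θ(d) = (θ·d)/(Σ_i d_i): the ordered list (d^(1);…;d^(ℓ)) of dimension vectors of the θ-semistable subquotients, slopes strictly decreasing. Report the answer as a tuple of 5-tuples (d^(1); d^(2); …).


Barcode: M ≅ I[1,1]^2, I[1,5], I[4,5], I[5,5]^2. HN layers by μ_θ (4 steps, strictly decreasing):
  μ^(1)=31; μ^(2)=9; μ^(3)=-28/3; μ^(4)=-35

((2, 0, 0, 0, 0); (0, 0, 0, 2, 2); (1, 1, 1, 0, 0); (0, 0, 0, 0, 2))


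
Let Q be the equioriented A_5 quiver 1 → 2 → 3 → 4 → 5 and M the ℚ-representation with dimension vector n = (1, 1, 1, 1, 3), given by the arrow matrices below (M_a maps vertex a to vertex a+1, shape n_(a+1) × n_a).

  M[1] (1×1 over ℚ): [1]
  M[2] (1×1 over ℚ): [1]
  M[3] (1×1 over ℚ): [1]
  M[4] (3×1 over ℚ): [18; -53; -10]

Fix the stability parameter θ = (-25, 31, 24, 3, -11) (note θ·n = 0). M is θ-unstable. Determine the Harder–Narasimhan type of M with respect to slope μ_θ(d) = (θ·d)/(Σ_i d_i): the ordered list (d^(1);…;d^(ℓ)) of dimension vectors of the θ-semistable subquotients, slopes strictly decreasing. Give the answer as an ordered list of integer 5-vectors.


Interval decomposition of M: I[1,5], I[5,5]^2.
HN type (ℓ=3): μ^(1)=47/4; μ^(2)=-11; μ^(3)=-25

((0, 1, 1, 1, 1); (0, 0, 0, 0, 2); (1, 0, 0, 0, 0))


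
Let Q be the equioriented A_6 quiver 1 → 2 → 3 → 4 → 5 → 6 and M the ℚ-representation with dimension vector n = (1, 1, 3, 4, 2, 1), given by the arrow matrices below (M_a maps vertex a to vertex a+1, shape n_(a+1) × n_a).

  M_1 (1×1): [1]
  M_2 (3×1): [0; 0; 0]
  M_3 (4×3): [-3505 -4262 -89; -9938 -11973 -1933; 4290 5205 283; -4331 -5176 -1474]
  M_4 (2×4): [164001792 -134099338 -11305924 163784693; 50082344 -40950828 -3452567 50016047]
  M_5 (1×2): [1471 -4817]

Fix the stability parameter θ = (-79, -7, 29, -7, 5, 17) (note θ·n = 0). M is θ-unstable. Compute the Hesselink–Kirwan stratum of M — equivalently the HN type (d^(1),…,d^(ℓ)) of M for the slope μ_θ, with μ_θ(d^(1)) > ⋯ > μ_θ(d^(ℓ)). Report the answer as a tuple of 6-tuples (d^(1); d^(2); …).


Interval decomposition of M: I[1,2], I[3,4], I[3,5], I[3,6], I[4,4].
HN type (ℓ=5): μ^(1)=17; μ^(2)=11; μ^(3)=9; μ^(4)=-7; μ^(5)=-79

((0, 0, 0, 0, 0, 1); (0, 0, 1, 1, 0, 0); (0, 0, 2, 2, 2, 0); (0, 1, 0, 1, 0, 0); (1, 0, 0, 0, 0, 0))


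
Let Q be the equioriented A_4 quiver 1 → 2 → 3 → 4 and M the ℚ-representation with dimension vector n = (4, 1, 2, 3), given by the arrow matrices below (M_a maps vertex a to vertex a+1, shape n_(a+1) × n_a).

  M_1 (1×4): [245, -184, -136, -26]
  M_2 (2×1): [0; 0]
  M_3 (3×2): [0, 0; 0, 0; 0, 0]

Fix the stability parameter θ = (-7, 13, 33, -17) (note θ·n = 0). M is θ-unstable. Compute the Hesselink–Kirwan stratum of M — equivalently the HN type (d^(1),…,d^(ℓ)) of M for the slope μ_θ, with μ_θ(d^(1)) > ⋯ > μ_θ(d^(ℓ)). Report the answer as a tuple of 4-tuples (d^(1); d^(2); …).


Via rank(M_{q-1}∘⋯∘M_p): M ≅ I[1,1]^3, I[1,2], I[3,3]^2, I[4,4]^3.
μ_θ-semistable layers: μ^(1)=33; μ^(2)=13; μ^(3)=-7; μ^(4)=-17

((0, 0, 2, 0); (0, 1, 0, 0); (4, 0, 0, 0); (0, 0, 0, 3))


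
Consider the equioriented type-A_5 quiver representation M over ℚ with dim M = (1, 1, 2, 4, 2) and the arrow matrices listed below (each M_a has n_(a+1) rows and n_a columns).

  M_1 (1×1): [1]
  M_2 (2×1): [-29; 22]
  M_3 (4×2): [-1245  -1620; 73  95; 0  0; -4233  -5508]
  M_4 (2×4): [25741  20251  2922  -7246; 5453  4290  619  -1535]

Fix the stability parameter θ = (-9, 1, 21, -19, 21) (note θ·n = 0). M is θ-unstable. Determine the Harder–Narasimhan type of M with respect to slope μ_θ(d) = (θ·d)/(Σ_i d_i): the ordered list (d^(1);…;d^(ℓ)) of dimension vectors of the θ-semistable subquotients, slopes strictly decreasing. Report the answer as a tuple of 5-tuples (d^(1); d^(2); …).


Interval decomposition of M: I[1,5], I[3,4], I[4,4], I[4,5].
HN type (ℓ=4): μ^(1)=21; μ^(2)=1; μ^(3)=-9; μ^(4)=-19

((0, 0, 0, 0, 2); (0, 1, 2, 2, 0); (1, 0, 0, 0, 0); (0, 0, 0, 2, 0))


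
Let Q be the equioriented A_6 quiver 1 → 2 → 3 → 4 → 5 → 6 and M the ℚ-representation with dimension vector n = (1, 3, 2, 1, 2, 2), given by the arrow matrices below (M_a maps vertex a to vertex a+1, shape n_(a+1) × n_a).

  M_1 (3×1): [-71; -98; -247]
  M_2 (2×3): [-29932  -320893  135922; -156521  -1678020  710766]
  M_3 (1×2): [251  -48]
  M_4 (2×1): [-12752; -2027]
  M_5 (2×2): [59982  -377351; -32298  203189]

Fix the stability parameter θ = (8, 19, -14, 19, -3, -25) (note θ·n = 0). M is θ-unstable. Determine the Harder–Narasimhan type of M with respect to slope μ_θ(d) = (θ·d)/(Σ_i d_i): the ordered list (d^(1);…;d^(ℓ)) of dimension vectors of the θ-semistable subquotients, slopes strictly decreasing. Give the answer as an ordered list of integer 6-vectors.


Barcode: M ≅ I[1,3], I[2,2], I[2,6], I[5,5], I[6,6]. HN layers by μ_θ (5 steps, strictly decreasing):
  μ^(1)=19; μ^(2)=13/3; μ^(3)=-4/5; μ^(4)=-3; μ^(5)=-25

((0, 1, 0, 0, 0, 0); (1, 1, 1, 0, 0, 0); (0, 1, 1, 1, 1, 1); (0, 0, 0, 0, 1, 0); (0, 0, 0, 0, 0, 1))


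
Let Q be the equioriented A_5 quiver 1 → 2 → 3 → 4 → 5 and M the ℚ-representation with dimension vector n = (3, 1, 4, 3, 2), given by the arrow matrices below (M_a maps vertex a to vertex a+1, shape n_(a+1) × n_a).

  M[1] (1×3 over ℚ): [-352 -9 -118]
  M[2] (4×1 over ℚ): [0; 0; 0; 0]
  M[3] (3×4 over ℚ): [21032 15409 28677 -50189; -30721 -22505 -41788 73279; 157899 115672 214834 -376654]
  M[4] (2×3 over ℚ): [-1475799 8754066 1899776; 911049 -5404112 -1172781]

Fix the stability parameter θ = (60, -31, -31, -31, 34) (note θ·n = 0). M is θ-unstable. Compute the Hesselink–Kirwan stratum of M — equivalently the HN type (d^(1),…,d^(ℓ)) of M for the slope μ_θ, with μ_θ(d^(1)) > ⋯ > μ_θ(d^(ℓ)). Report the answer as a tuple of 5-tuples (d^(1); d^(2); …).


Interval decomposition of M: I[1,1]^2, I[1,2], I[3,3], I[3,4], I[3,5]^2.
HN type (ℓ=4): μ^(1)=60; μ^(2)=34; μ^(3)=29/2; μ^(4)=-31

((2, 0, 0, 0, 0); (0, 0, 0, 0, 2); (1, 1, 0, 0, 0); (0, 0, 4, 3, 0))


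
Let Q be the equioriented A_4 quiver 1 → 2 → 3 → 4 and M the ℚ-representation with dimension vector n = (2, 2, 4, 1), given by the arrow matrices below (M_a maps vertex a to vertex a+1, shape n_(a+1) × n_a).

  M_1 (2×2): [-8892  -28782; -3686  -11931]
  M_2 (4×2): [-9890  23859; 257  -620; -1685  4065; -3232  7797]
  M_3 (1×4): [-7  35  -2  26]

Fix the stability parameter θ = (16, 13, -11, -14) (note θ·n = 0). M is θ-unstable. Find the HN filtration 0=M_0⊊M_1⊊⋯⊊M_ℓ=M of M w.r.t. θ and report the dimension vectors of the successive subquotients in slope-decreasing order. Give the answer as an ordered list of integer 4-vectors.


Interval decomposition of M: I[1,1], I[1,4], I[2,3], I[3,3]^2.
HN type (ℓ=3): μ^(1)=16; μ^(2)=1; μ^(3)=-11

((1, 0, 0, 0); (1, 2, 2, 1); (0, 0, 2, 0))


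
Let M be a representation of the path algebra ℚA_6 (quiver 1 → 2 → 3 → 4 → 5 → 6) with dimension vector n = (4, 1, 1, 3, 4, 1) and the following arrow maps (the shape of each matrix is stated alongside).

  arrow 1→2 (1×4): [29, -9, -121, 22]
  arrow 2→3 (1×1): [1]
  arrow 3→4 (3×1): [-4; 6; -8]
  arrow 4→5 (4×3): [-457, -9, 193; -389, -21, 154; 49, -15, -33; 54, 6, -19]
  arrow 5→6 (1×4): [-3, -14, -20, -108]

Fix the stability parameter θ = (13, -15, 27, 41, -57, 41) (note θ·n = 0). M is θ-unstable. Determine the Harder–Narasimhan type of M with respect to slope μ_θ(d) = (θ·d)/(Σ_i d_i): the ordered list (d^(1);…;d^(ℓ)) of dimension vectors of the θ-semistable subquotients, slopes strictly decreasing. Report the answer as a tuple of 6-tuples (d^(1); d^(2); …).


Interval decomposition of M: I[1,1]^3, I[1,6], I[4,4], I[4,5], I[5,5]^2.
HN type (ℓ=6): μ^(1)=41; μ^(2)=13; μ^(3)=11/3; μ^(4)=-1; μ^(5)=-8; μ^(6)=-57

((0, 0, 0, 1, 0, 1); (3, 0, 0, 0, 0, 0); (0, 0, 1, 1, 1, 0); (1, 1, 0, 0, 0, 0); (0, 0, 0, 1, 1, 0); (0, 0, 0, 0, 2, 0))


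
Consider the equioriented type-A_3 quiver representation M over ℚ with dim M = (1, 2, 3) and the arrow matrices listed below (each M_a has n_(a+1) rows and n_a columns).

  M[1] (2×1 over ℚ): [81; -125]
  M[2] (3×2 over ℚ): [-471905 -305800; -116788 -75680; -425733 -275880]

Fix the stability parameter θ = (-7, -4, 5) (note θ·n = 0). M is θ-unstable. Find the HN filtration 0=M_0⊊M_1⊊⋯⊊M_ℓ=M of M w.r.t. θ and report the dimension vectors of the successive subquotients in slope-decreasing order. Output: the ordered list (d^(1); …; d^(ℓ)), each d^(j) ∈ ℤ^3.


Barcode: M ≅ I[1,3], I[2,2], I[3,3]^2. HN layers by μ_θ (3 steps, strictly decreasing):
  μ^(1)=5; μ^(2)=-4; μ^(3)=-7

((0, 0, 3); (0, 2, 0); (1, 0, 0))


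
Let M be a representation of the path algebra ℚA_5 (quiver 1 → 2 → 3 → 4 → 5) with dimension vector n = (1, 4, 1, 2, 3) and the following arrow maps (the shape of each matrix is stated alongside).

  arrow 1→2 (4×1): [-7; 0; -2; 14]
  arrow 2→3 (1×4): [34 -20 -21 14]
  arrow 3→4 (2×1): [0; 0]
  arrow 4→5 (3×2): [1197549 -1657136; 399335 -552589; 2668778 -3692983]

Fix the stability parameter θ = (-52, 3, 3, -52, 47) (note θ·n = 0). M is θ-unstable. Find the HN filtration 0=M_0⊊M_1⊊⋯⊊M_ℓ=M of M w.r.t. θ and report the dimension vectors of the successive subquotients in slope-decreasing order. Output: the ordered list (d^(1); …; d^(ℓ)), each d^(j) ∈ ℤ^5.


Interval decomposition of M: I[1,2], I[2,2]^2, I[2,3], I[4,5]^2, I[5,5].
HN type (ℓ=3): μ^(1)=47; μ^(2)=3; μ^(3)=-52

((0, 0, 0, 0, 3); (0, 4, 1, 0, 0); (1, 0, 0, 2, 0))


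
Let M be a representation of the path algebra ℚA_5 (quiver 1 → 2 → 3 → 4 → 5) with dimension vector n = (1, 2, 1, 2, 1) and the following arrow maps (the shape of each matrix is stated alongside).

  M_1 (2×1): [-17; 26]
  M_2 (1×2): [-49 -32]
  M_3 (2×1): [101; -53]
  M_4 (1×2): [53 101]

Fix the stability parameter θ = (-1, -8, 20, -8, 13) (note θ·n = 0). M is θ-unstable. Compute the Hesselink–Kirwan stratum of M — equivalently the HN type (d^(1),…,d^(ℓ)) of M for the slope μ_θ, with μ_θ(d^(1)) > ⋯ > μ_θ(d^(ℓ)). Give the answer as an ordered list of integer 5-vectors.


Via rank(M_{q-1}∘⋯∘M_p): M ≅ I[1,4], I[2,2], I[4,5].
μ_θ-semistable layers: μ^(1)=13; μ^(2)=6; μ^(3)=-9/2; μ^(4)=-8

((0, 0, 0, 0, 1); (0, 0, 1, 1, 0); (1, 1, 0, 0, 0); (0, 1, 0, 1, 0))


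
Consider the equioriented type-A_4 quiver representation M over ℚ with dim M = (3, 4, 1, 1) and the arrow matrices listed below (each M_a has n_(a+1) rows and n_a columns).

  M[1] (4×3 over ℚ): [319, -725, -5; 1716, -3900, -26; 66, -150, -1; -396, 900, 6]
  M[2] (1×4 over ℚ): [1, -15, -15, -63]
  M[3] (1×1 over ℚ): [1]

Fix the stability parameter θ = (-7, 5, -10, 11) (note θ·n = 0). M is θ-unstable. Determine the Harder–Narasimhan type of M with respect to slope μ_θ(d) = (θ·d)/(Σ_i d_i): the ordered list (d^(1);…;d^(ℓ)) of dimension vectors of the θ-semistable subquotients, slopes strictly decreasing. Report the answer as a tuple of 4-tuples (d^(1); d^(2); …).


Via rank(M_{q-1}∘⋯∘M_p): M ≅ I[1,1], I[1,2], I[1,4], I[2,2]^2.
μ_θ-semistable layers: μ^(1)=11; μ^(2)=5; μ^(3)=-5/2; μ^(4)=-7

((0, 0, 0, 1); (0, 3, 0, 0); (0, 1, 1, 0); (3, 0, 0, 0))


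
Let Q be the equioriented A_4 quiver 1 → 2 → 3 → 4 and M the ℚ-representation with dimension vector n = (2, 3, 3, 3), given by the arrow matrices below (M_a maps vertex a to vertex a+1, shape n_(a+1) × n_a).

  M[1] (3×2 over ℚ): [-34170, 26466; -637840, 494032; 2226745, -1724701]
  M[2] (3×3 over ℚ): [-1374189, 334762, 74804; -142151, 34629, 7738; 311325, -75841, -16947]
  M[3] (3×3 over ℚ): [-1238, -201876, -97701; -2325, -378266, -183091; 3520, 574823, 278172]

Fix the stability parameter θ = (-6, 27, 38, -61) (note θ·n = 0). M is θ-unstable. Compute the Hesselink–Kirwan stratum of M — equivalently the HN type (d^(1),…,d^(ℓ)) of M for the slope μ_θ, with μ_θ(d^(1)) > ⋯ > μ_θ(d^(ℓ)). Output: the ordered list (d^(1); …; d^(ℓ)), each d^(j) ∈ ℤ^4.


Barcode: M ≅ I[1,1], I[1,4], I[2,4]^2. HN layers by μ_θ (2 steps, strictly decreasing):
  μ^(1)=4/3; μ^(2)=-6

((0, 3, 3, 3); (2, 0, 0, 0))


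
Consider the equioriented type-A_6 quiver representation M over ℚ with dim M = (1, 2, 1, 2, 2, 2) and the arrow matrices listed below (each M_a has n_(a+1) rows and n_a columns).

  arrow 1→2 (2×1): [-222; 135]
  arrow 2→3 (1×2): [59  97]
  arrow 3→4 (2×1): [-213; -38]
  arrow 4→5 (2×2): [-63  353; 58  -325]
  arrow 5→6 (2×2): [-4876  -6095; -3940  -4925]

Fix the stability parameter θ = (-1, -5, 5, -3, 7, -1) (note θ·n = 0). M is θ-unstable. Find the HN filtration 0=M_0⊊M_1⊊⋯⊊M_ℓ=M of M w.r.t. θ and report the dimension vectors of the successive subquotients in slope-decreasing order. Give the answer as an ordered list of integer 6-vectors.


Interval decomposition of M: I[1,5], I[2,2], I[4,6], I[6,6].
HN type (ℓ=6): μ^(1)=7; μ^(2)=3; μ^(3)=1; μ^(4)=-1; μ^(5)=-3; μ^(6)=-5

((0, 0, 0, 0, 1, 0); (0, 0, 0, 0, 1, 1); (0, 0, 1, 1, 0, 0); (0, 0, 0, 0, 0, 1); (1, 1, 0, 1, 0, 0); (0, 1, 0, 0, 0, 0))


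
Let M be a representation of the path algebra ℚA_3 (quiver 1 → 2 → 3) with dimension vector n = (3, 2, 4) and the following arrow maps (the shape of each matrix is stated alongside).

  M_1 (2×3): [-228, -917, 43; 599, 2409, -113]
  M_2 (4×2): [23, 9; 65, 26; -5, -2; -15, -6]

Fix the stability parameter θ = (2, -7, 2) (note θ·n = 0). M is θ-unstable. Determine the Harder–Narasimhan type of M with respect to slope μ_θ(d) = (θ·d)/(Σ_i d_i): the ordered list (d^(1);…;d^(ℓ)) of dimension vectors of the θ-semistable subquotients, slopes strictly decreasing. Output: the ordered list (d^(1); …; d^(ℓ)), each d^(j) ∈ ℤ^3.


Via rank(M_{q-1}∘⋯∘M_p): M ≅ I[1,1], I[1,3]^2, I[3,3]^2.
μ_θ-semistable layers: μ^(1)=2; μ^(2)=-5/2

((1, 0, 4); (2, 2, 0))


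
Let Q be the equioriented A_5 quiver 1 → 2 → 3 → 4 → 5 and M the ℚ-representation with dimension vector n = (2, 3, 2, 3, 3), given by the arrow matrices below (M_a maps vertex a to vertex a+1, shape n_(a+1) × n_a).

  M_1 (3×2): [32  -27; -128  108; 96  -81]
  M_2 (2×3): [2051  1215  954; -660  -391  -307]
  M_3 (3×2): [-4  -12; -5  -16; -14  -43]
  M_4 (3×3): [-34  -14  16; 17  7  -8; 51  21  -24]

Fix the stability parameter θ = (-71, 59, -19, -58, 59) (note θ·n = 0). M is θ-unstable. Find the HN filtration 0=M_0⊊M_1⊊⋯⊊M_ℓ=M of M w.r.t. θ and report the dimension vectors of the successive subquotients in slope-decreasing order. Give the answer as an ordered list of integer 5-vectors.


Barcode: M ≅ I[1,1], I[1,5], I[2,2], I[2,4], I[4,4], I[5,5]^2. HN layers by μ_θ (4 steps, strictly decreasing):
  μ^(1)=59; μ^(2)=-6; μ^(3)=-58; μ^(4)=-71

((0, 1, 0, 0, 3); (0, 2, 2, 2, 0); (0, 0, 0, 1, 0); (2, 0, 0, 0, 0))


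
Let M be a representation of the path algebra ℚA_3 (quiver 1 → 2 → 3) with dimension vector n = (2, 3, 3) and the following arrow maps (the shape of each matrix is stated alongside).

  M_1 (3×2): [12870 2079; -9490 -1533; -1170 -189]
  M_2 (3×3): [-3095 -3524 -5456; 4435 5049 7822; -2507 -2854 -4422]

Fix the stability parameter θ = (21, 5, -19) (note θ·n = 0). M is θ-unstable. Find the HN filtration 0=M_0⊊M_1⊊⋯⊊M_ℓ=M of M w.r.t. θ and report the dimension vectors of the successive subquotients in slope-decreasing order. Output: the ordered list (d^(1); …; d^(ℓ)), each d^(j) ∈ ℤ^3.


Via rank(M_{q-1}∘⋯∘M_p): M ≅ I[1,1], I[1,3], I[2,3]^2.
μ_θ-semistable layers: μ^(1)=21; μ^(2)=7/3; μ^(3)=-7

((1, 0, 0); (1, 1, 1); (0, 2, 2))


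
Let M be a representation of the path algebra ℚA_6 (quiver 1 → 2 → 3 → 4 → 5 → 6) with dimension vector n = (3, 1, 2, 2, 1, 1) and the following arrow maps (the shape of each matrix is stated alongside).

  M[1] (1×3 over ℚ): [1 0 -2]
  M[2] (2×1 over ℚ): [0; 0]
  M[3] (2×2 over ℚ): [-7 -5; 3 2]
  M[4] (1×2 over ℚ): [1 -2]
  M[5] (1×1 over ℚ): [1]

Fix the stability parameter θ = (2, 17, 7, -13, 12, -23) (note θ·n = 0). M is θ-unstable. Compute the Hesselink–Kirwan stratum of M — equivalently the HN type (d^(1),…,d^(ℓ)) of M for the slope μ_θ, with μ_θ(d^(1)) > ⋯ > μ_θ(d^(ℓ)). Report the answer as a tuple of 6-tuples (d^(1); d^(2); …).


Interval decomposition of M: I[1,1]^2, I[1,2], I[3,4], I[3,6].
HN type (ℓ=4): μ^(1)=17; μ^(2)=2; μ^(3)=-3; μ^(4)=-17/4

((0, 1, 0, 0, 0, 0); (3, 0, 0, 0, 0, 0); (0, 0, 1, 1, 0, 0); (0, 0, 1, 1, 1, 1))


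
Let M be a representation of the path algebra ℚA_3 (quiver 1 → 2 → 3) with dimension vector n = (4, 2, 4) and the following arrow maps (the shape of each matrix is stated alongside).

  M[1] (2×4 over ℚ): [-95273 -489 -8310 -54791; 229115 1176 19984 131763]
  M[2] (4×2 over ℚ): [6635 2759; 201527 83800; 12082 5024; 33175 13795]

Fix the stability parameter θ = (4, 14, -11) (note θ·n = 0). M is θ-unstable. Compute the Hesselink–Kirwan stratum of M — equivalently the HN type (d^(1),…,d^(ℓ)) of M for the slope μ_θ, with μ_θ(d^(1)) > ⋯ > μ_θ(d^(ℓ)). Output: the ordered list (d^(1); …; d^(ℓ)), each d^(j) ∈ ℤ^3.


Via rank(M_{q-1}∘⋯∘M_p): M ≅ I[1,1]^2, I[1,3]^2, I[3,3]^2.
μ_θ-semistable layers: μ^(1)=4; μ^(2)=7/3; μ^(3)=-11

((2, 0, 0); (2, 2, 2); (0, 0, 2))


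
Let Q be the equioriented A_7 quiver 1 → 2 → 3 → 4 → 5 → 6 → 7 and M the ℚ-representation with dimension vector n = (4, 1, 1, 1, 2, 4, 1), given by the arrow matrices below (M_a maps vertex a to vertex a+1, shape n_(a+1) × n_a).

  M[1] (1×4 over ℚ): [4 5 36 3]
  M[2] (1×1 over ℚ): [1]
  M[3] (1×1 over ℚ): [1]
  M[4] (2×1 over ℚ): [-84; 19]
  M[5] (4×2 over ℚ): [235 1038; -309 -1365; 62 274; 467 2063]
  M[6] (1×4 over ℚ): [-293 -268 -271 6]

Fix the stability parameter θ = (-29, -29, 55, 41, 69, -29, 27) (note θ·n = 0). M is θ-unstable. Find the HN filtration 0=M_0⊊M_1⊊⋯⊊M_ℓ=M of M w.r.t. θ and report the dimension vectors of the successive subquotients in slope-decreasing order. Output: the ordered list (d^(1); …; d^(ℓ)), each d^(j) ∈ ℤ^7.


Barcode: M ≅ I[1,1]^3, I[1,7], I[5,6], I[6,6]^2. HN layers by μ_θ (3 steps, strictly decreasing):
  μ^(1)=163/5; μ^(2)=20; μ^(3)=-29

((0, 0, 1, 1, 1, 1, 1); (0, 0, 0, 0, 1, 1, 0); (4, 1, 0, 0, 0, 2, 0))


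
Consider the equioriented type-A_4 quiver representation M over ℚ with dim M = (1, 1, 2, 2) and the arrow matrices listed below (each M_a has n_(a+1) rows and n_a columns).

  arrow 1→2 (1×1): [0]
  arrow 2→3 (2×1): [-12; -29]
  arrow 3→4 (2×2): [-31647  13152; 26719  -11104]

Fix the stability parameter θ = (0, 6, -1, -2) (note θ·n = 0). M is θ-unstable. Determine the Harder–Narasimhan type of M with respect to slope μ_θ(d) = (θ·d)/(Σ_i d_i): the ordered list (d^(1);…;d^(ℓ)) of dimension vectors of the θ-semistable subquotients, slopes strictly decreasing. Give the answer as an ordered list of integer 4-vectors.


Barcode: M ≅ I[1,1], I[2,4], I[3,3], I[4,4]. HN layers by μ_θ (4 steps, strictly decreasing):
  μ^(1)=1; μ^(2)=0; μ^(3)=-1; μ^(4)=-2

((0, 1, 1, 1); (1, 0, 0, 0); (0, 0, 1, 0); (0, 0, 0, 1))


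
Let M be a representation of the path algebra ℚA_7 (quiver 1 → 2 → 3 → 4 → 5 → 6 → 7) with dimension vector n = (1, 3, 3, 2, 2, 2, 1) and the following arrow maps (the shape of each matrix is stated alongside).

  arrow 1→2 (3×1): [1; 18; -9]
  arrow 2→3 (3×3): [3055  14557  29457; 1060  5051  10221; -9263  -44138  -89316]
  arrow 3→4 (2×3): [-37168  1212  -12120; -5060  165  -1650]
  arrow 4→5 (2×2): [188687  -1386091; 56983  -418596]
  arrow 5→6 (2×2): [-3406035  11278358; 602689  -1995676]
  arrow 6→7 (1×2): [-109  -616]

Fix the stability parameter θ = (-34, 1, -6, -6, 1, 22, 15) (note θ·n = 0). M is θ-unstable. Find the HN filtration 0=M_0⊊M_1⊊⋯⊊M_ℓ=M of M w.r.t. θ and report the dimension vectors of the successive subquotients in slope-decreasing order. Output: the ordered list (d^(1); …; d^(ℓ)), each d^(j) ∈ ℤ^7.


Barcode: M ≅ I[1,7], I[2,2], I[2,3], I[3,3], I[4,6]. HN layers by μ_θ (7 steps, strictly decreasing):
  μ^(1)=22; μ^(2)=37/2; μ^(3)=1; μ^(4)=-5/2; μ^(5)=-11/3; μ^(6)=-6; μ^(7)=-34

((0, 0, 0, 0, 0, 1, 0); (0, 0, 0, 0, 0, 1, 1); (0, 1, 0, 0, 2, 0, 0); (0, 1, 1, 0, 0, 0, 0); (0, 1, 1, 1, 0, 0, 0); (0, 0, 1, 1, 0, 0, 0); (1, 0, 0, 0, 0, 0, 0))


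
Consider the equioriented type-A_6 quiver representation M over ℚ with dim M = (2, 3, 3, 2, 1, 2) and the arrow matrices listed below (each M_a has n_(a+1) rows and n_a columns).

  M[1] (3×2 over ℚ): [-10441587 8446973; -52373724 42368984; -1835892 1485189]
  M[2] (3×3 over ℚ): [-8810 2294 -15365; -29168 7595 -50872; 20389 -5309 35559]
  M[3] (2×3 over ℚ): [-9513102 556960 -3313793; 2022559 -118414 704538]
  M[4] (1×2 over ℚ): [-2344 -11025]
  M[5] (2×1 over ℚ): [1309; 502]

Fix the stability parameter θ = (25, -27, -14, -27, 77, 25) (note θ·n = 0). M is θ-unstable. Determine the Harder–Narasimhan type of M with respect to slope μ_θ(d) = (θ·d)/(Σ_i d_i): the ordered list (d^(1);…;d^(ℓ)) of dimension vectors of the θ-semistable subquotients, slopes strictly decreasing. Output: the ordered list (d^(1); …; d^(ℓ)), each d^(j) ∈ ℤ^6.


Barcode: M ≅ I[1,4], I[1,6], I[2,3], I[6,6]. HN layers by μ_θ (5 steps, strictly decreasing):
  μ^(1)=51; μ^(2)=25; μ^(3)=-43/4; μ^(4)=-14; μ^(5)=-27

((0, 0, 0, 0, 1, 1); (0, 0, 0, 0, 0, 1); (2, 2, 2, 2, 0, 0); (0, 0, 1, 0, 0, 0); (0, 1, 0, 0, 0, 0))


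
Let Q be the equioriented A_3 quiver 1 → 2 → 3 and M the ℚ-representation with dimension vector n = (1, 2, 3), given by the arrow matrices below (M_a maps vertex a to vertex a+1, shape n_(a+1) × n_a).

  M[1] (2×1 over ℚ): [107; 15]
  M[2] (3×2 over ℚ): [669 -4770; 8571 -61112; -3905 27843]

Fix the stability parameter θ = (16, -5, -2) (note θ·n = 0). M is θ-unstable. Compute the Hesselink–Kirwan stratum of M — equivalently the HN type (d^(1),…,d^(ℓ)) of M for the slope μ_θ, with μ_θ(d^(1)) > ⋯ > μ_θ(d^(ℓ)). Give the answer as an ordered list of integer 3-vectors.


Interval decomposition of M: I[1,3], I[2,3], I[3,3].
HN type (ℓ=3): μ^(1)=3; μ^(2)=-2; μ^(3)=-5

((1, 1, 1); (0, 0, 2); (0, 1, 0))


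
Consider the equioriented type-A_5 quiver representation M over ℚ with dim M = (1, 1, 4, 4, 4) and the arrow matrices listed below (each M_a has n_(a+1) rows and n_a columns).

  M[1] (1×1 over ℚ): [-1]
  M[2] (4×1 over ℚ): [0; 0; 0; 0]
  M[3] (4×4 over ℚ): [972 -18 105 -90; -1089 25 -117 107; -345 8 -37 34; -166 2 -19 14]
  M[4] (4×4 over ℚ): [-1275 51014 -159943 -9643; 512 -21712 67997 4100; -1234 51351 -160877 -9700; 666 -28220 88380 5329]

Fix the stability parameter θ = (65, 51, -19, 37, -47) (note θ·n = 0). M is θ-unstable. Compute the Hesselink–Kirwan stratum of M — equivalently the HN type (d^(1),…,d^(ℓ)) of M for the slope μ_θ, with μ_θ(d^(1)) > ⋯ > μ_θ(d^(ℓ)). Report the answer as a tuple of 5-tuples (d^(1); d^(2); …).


Interval decomposition of M: I[1,2], I[3,3], I[3,5]^3, I[4,5].
HN type (ℓ=3): μ^(1)=58; μ^(2)=-5; μ^(3)=-19

((1, 1, 0, 0, 0); (0, 0, 0, 4, 4); (0, 0, 4, 0, 0))


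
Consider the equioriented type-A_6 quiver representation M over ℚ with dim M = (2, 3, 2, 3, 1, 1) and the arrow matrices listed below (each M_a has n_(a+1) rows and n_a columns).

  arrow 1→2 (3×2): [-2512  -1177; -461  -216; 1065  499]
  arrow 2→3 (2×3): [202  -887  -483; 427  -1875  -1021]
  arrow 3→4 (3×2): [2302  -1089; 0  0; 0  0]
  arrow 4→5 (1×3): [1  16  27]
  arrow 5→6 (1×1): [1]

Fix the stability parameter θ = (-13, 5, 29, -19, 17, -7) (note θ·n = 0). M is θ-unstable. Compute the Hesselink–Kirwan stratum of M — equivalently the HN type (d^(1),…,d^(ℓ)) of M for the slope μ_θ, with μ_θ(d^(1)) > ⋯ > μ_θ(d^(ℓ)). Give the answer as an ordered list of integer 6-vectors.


Interval decomposition of M: I[1,3], I[1,6], I[2,2], I[4,4]^2.
HN type (ℓ=4): μ^(1)=29; μ^(2)=5; μ^(3)=-13; μ^(4)=-19

((0, 0, 1, 0, 0, 0); (0, 3, 1, 1, 1, 1); (2, 0, 0, 0, 0, 0); (0, 0, 0, 2, 0, 0))


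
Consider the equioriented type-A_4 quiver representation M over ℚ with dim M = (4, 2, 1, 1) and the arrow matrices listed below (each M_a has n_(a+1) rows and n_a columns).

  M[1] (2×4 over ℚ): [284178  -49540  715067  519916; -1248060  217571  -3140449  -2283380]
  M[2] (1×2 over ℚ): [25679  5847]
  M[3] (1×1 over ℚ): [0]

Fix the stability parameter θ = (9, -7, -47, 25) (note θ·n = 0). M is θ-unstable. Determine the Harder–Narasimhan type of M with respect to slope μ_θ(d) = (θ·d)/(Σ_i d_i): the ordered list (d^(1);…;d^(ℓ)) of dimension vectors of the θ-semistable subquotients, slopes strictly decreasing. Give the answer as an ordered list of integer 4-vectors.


Via rank(M_{q-1}∘⋯∘M_p): M ≅ I[1,1]^2, I[1,2], I[1,3], I[4,4].
μ_θ-semistable layers: μ^(1)=25; μ^(2)=9; μ^(3)=1; μ^(4)=-15

((0, 0, 0, 1); (2, 0, 0, 0); (1, 1, 0, 0); (1, 1, 1, 0))


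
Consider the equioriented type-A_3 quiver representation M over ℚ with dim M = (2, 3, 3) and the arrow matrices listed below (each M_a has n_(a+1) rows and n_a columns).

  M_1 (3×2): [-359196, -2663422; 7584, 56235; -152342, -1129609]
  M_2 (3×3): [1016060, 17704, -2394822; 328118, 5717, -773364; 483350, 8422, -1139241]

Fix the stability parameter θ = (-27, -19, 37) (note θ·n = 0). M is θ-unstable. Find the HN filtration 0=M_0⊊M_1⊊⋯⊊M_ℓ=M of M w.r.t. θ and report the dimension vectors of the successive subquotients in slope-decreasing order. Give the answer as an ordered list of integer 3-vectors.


Interval decomposition of M: I[1,3]^2, I[2,2], I[3,3].
HN type (ℓ=3): μ^(1)=37; μ^(2)=-19; μ^(3)=-27

((0, 0, 3); (0, 3, 0); (2, 0, 0))


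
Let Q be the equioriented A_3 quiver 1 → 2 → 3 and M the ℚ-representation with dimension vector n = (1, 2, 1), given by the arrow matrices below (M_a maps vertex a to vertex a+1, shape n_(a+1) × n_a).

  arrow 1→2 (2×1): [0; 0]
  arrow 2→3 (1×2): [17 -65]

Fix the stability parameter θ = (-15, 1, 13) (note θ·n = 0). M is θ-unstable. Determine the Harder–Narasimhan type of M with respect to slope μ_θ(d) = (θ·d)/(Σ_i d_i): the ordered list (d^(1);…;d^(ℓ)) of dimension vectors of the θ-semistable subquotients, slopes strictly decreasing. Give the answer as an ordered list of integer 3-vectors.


Barcode: M ≅ I[1,1], I[2,2], I[2,3]. HN layers by μ_θ (3 steps, strictly decreasing):
  μ^(1)=13; μ^(2)=1; μ^(3)=-15

((0, 0, 1); (0, 2, 0); (1, 0, 0))


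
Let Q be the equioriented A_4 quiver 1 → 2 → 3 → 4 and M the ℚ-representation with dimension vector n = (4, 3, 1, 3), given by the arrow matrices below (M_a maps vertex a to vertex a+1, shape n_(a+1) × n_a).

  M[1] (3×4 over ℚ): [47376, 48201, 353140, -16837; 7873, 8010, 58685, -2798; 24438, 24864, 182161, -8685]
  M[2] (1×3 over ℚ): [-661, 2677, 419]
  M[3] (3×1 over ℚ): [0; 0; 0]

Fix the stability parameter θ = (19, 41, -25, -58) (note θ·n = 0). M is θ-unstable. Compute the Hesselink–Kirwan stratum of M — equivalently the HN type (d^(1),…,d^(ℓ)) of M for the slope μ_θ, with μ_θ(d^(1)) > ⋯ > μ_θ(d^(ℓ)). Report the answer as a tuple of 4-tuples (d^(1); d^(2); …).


Interval decomposition of M: I[1,1], I[1,2]^2, I[1,3], I[4,4]^3.
HN type (ℓ=4): μ^(1)=41; μ^(2)=19; μ^(3)=35/3; μ^(4)=-58

((0, 2, 0, 0); (3, 0, 0, 0); (1, 1, 1, 0); (0, 0, 0, 3))


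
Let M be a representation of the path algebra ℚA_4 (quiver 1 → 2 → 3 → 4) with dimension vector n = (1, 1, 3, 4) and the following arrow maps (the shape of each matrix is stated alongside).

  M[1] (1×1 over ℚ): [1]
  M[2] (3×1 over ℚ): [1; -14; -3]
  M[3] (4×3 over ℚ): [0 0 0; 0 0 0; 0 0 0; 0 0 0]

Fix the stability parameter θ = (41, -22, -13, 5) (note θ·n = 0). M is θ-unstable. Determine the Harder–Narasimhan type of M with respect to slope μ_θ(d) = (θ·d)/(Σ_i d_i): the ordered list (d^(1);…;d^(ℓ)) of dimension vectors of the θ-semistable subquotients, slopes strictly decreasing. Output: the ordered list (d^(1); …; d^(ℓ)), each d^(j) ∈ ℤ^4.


Interval decomposition of M: I[1,3], I[3,3]^2, I[4,4]^4.
HN type (ℓ=3): μ^(1)=5; μ^(2)=2; μ^(3)=-13

((0, 0, 0, 4); (1, 1, 1, 0); (0, 0, 2, 0))


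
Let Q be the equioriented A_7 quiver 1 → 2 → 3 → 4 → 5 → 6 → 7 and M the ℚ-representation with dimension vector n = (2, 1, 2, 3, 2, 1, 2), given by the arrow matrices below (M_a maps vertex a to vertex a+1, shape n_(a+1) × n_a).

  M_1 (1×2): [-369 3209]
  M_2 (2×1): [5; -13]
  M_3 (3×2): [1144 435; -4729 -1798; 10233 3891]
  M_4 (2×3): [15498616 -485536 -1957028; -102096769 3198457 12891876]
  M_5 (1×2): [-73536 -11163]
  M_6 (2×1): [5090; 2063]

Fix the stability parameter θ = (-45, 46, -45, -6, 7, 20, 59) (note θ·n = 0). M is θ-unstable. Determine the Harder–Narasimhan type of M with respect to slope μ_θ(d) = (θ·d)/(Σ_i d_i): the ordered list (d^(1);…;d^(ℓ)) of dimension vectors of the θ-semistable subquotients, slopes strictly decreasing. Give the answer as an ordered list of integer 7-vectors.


Barcode: M ≅ I[1,1], I[1,4], I[3,7], I[4,5], I[7,7]. HN layers by μ_θ (6 steps, strictly decreasing):
  μ^(1)=59; μ^(2)=20; μ^(3)=7; μ^(4)=-5/3; μ^(5)=-6; μ^(6)=-45

((0, 0, 0, 0, 0, 0, 2); (0, 0, 0, 0, 0, 1, 0); (0, 0, 0, 0, 2, 0, 0); (0, 1, 1, 1, 0, 0, 0); (0, 0, 0, 2, 0, 0, 0); (2, 0, 1, 0, 0, 0, 0))


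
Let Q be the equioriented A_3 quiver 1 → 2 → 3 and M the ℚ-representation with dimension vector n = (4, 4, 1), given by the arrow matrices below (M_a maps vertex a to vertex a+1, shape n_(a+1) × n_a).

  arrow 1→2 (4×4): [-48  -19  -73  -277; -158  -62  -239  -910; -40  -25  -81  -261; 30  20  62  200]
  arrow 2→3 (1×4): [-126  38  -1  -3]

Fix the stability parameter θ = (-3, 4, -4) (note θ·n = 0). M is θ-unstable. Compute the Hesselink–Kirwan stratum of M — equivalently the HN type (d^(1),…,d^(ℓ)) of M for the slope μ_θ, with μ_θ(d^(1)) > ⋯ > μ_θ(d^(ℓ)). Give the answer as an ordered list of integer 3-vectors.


Interval decomposition of M: I[1,2]^3, I[1,3].
HN type (ℓ=3): μ^(1)=4; μ^(2)=0; μ^(3)=-3

((0, 3, 0); (0, 1, 1); (4, 0, 0))


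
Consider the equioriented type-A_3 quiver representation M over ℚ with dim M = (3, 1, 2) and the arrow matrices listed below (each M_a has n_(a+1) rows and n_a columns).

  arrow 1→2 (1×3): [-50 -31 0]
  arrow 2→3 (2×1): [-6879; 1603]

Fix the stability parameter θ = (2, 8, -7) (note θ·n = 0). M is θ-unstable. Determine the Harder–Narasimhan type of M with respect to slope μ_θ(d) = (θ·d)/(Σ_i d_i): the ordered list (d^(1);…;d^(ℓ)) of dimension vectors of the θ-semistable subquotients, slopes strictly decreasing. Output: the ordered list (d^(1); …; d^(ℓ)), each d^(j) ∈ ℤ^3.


Via rank(M_{q-1}∘⋯∘M_p): M ≅ I[1,1]^2, I[1,3], I[3,3].
μ_θ-semistable layers: μ^(1)=2; μ^(2)=1; μ^(3)=-7

((2, 0, 0); (1, 1, 1); (0, 0, 1))


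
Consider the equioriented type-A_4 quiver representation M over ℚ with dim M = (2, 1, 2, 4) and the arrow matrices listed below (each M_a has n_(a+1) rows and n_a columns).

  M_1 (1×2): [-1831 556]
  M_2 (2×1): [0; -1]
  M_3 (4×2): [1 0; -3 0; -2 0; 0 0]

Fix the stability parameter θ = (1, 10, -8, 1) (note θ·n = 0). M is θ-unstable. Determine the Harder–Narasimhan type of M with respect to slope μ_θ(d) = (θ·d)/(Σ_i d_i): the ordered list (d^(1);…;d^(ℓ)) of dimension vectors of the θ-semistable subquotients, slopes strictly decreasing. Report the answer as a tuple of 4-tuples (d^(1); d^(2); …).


Via rank(M_{q-1}∘⋯∘M_p): M ≅ I[1,1], I[1,3], I[3,4], I[4,4]^3.
μ_θ-semistable layers: μ^(1)=1; μ^(2)=-8

((2, 1, 1, 4); (0, 0, 1, 0))


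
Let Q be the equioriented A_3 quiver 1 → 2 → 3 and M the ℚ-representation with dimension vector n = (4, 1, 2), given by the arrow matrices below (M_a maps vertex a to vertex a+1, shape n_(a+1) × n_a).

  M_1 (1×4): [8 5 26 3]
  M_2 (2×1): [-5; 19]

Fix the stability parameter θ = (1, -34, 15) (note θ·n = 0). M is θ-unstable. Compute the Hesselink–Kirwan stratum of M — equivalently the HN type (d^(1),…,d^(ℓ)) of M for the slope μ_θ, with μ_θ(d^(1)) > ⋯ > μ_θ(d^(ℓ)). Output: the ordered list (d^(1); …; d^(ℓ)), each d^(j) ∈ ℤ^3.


Barcode: M ≅ I[1,1]^3, I[1,3], I[3,3]. HN layers by μ_θ (3 steps, strictly decreasing):
  μ^(1)=15; μ^(2)=1; μ^(3)=-33/2

((0, 0, 2); (3, 0, 0); (1, 1, 0))


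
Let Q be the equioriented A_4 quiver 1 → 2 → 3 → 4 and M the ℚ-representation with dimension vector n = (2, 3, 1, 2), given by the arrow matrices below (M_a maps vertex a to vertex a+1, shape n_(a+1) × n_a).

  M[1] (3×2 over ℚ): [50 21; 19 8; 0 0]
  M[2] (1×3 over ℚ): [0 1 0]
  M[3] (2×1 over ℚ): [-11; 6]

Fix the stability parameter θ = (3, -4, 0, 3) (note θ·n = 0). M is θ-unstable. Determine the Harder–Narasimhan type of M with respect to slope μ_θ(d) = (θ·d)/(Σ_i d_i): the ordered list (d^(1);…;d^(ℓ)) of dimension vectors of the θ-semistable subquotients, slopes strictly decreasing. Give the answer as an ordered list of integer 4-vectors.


Interval decomposition of M: I[1,2], I[1,4], I[2,2], I[4,4].
HN type (ℓ=4): μ^(1)=3; μ^(2)=0; μ^(3)=-1/2; μ^(4)=-4

((0, 0, 0, 2); (0, 0, 1, 0); (2, 2, 0, 0); (0, 1, 0, 0))


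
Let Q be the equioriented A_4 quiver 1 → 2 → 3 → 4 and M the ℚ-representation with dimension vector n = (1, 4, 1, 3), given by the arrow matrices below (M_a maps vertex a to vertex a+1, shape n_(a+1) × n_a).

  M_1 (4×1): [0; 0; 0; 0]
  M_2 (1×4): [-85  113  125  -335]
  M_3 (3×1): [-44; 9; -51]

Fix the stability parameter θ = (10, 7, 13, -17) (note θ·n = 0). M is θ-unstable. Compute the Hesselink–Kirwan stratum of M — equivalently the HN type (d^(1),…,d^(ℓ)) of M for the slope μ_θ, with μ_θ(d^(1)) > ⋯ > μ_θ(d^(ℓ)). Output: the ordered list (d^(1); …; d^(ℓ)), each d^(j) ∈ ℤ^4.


Interval decomposition of M: I[1,1], I[2,2]^3, I[2,4], I[4,4]^2.
HN type (ℓ=4): μ^(1)=10; μ^(2)=7; μ^(3)=1; μ^(4)=-17

((1, 0, 0, 0); (0, 3, 0, 0); (0, 1, 1, 1); (0, 0, 0, 2))


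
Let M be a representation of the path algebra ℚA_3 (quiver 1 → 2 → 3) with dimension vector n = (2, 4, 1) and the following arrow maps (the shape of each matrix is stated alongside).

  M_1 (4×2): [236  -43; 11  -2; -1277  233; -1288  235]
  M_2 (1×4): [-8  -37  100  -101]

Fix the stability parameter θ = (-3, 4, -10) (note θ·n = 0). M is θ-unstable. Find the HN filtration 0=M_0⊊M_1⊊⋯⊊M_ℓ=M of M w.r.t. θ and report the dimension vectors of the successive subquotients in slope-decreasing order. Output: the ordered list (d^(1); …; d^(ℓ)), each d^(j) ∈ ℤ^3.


Barcode: M ≅ I[1,2], I[1,3], I[2,2]^2. HN layers by μ_θ (2 steps, strictly decreasing):
  μ^(1)=4; μ^(2)=-3

((0, 3, 0); (2, 1, 1))


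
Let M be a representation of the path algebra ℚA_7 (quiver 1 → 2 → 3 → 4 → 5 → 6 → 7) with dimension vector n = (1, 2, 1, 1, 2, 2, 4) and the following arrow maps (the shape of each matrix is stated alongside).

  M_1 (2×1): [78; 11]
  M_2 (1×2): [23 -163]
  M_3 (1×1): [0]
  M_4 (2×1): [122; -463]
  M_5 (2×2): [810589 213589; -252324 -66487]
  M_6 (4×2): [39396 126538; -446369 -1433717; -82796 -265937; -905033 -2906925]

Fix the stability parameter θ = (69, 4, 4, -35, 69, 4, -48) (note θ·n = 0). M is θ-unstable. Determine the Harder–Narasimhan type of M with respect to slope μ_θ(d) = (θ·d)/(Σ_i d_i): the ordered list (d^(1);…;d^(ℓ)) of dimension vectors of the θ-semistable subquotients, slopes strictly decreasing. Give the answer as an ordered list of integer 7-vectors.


Barcode: M ≅ I[1,3], I[2,2], I[4,7], I[5,7], I[7,7]^2. HN layers by μ_θ (5 steps, strictly decreasing):
  μ^(1)=77/3; μ^(2)=25/3; μ^(3)=4; μ^(4)=-35; μ^(5)=-48

((1, 1, 1, 0, 0, 0, 0); (0, 0, 0, 0, 2, 2, 2); (0, 1, 0, 0, 0, 0, 0); (0, 0, 0, 1, 0, 0, 0); (0, 0, 0, 0, 0, 0, 2))


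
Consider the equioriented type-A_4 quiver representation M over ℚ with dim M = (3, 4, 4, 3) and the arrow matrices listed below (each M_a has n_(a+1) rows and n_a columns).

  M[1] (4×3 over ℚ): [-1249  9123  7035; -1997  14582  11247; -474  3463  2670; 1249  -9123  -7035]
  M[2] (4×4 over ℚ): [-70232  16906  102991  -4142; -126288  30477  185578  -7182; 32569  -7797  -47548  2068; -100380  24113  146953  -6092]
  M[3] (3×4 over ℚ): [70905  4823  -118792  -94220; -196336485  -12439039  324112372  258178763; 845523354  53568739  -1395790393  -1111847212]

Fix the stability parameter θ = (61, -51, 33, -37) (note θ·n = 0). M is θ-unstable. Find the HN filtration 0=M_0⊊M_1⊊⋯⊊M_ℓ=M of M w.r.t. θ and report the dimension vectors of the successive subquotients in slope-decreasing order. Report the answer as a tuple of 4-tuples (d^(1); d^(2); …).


Via rank(M_{q-1}∘⋯∘M_p): M ≅ I[1,1], I[1,3], I[1,4], I[2,4]^2.
μ_θ-semistable layers: μ^(1)=61; μ^(2)=33; μ^(3)=5; μ^(4)=3/2; μ^(5)=-2; μ^(6)=-51

((1, 0, 0, 0); (0, 0, 1, 0); (1, 1, 0, 0); (1, 1, 1, 1); (0, 0, 2, 2); (0, 2, 0, 0))


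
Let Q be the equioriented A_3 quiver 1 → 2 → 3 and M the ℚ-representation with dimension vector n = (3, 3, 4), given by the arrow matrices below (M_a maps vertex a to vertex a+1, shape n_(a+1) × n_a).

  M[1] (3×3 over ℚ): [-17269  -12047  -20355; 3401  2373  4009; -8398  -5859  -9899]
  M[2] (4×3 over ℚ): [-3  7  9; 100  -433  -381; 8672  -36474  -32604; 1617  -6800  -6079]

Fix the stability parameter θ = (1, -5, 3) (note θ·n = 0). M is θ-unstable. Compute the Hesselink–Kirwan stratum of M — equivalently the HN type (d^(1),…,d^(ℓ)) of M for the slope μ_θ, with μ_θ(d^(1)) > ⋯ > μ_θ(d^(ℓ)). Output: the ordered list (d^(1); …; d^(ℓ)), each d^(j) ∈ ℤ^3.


Barcode: M ≅ I[1,1], I[1,3]^2, I[2,3], I[3,3]. HN layers by μ_θ (4 steps, strictly decreasing):
  μ^(1)=3; μ^(2)=1; μ^(3)=-2; μ^(4)=-5

((0, 0, 4); (1, 0, 0); (2, 2, 0); (0, 1, 0))
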